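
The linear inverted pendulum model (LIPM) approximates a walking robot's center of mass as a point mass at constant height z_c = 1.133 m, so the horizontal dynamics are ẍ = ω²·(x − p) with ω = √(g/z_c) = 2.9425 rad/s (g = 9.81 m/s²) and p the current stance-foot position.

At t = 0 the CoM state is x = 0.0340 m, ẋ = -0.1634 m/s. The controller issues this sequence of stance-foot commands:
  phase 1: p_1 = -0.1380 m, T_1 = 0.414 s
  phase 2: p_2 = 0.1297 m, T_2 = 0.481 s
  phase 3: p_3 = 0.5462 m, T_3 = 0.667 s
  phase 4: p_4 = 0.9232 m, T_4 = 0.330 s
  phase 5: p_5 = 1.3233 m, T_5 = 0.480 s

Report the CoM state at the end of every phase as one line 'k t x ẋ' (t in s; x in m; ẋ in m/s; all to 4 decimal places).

1 0.4140 0.0925 0.4804
2 0.8950 0.3650 0.8355
3 1.5620 0.8791 1.1720
4 1.8920 1.3072 1.6227
5 2.3720 2.3532 3.4371

phase 1: p=-0.1380, T=0.414, ωT=1.218195, cosh=1.838421, sinh=1.542658; start (x,ẋ)=(0.034000, -0.163400) → end (x,ẋ)=(0.092543, 0.480357)
phase 2: p=0.1297, T=0.481, ωT=1.415342, cosh=2.180370, sinh=1.937527; start (x,ẋ)=(0.092543, 0.480357) → end (x,ẋ)=(0.364981, 0.835517)
phase 3: p=0.5462, T=0.667, ωT=1.962648, cosh=3.629317, sinh=3.488831; start (x,ẋ)=(0.364981, 0.835517) → end (x,ẋ)=(0.879146, 1.171985)
phase 4: p=0.9232, T=0.330, ωT=0.971025, cosh=1.509672, sinh=1.130978; start (x,ẋ)=(0.879146, 1.171985) → end (x,ẋ)=(1.307157, 1.622707)
phase 5: p=1.3233, T=0.480, ωT=1.412400, cosh=2.174678, sinh=1.931120; start (x,ẋ)=(1.307157, 1.622707) → end (x,ẋ)=(2.353153, 3.437136)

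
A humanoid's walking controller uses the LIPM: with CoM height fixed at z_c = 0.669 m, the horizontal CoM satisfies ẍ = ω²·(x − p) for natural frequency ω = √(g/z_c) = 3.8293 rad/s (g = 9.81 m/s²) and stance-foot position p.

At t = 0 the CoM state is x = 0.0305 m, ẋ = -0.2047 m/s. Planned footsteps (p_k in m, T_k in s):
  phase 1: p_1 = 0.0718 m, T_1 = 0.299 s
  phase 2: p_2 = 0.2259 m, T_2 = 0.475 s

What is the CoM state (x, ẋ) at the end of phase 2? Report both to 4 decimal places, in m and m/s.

phase 1: p=0.0718, T=0.299, ωT=1.144961, cosh=1.730277, sinh=1.412041; start (x,ẋ)=(0.030500, -0.204700) → end (x,ẋ)=(-0.075143, -0.577502)
phase 2: p=0.2259, T=0.475, ωT=1.818917, cosh=3.163691, sinh=3.001490; start (x,ẋ)=(-0.075143, -0.577502) → end (x,ẋ)=(-1.179165, -5.287106)

x = -1.1792, ẋ = -5.2871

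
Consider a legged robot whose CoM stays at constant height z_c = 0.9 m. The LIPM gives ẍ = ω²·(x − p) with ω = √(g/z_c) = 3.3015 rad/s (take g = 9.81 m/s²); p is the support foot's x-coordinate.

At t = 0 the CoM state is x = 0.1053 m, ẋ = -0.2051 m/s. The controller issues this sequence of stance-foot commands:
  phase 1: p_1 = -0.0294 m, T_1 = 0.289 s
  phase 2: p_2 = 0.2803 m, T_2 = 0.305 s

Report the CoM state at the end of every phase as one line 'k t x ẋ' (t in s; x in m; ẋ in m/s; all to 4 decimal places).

1 0.2890 0.1027 0.1859
2 0.5940 0.0716 -0.4069

phase 1: p=-0.0294, T=0.289, ωT=0.954133, cosh=1.490783, sinh=1.105637; start (x,ẋ)=(0.105300, -0.205100) → end (x,ẋ)=(0.102723, 0.185931)
phase 2: p=0.2803, T=0.305, ωT=1.006957, cosh=1.551295, sinh=1.185966; start (x,ẋ)=(0.102723, 0.185931) → end (x,ẋ)=(0.071615, -0.406865)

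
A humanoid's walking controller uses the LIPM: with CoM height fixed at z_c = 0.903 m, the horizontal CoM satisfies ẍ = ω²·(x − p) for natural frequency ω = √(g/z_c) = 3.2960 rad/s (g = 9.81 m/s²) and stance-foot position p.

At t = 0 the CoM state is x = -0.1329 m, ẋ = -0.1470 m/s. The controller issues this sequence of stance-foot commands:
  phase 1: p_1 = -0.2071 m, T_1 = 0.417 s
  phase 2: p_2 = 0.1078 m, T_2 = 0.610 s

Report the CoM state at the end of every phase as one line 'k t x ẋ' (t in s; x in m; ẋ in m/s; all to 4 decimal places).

phase 1: p=-0.2071, T=0.417, ωT=1.374432, cosh=2.102907, sinh=1.849924; start (x,ẋ)=(-0.132900, -0.147000) → end (x,ẋ)=(-0.133570, 0.143296)
phase 2: p=0.1078, T=0.610, ωT=2.010560, cosh=3.800706, sinh=3.666792; start (x,ẋ)=(-0.133570, 0.143296) → end (x,ẋ)=(-0.650160, -2.372511)

1 0.4170 -0.1336 0.1433
2 1.0270 -0.6502 -2.3725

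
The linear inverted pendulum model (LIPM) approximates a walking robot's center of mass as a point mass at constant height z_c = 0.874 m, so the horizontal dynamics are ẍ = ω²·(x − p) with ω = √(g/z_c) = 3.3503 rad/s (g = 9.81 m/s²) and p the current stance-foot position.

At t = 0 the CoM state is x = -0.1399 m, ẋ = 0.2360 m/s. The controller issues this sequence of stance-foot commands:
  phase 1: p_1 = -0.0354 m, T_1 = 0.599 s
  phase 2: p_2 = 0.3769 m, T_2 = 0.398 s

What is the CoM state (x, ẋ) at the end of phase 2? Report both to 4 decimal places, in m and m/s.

x = -0.9433, ẋ = -4.0383

phase 1: p=-0.0354, T=0.599, ωT=2.006830, cosh=3.787054, sinh=3.652640; start (x,ẋ)=(-0.139900, 0.236000) → end (x,ẋ)=(-0.173850, -0.385068)
phase 2: p=0.3769, T=0.398, ωT=1.333419, cosh=2.028784, sinh=1.765210; start (x,ẋ)=(-0.173850, -0.385068) → end (x,ẋ)=(-0.943338, -4.038345)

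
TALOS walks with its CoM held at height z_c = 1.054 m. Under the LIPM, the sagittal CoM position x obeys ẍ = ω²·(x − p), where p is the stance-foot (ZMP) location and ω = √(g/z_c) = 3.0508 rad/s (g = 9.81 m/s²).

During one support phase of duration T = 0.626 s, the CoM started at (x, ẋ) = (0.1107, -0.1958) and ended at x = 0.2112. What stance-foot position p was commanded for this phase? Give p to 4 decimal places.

p = -0.0168

ωT = 3.0508·0.626 = 1.909801; cosh(ωT) = 3.449927, sinh(ωT) = 3.301817
x(T) = p + (x₀−p)·cosh(ωT) + (ẋ₀/ω)·sinh(ωT) ⇒ p·(1 − cosh) = x(T) − x₀·cosh − (ẋ₀/ω)·sinh
numerator   = 0.2112 − (0.1107)·3.449927 − (-0.1958/3.0508)·3.301817 = 0.041203
denominator = 1 − 3.449927 = -2.449927
p = 0.041203 / -2.449927 = -0.0168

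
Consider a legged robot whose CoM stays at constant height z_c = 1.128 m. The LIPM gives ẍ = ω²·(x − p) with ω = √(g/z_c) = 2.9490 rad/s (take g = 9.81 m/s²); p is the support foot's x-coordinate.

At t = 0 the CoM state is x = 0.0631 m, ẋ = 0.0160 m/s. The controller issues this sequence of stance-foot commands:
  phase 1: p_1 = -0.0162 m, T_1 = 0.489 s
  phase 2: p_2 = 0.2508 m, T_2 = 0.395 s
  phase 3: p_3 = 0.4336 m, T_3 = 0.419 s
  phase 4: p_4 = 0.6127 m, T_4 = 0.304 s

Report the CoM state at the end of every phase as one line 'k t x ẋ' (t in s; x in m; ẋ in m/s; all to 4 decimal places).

1 0.4890 0.1717 0.5026
2 0.8840 0.3583 0.5465
3 1.3030 0.5849 0.6697
4 1.6070 0.8050 0.8736

phase 1: p=-0.0162, T=0.489, ωT=1.442061, cosh=2.232922, sinh=1.996482; start (x,ẋ)=(0.063100, 0.016000) → end (x,ẋ)=(0.171703, 0.502615)
phase 2: p=0.2508, T=0.395, ωT=1.164855, cosh=1.758713, sinh=1.446745; start (x,ẋ)=(0.171703, 0.502615) → end (x,ẋ)=(0.358268, 0.546492)
phase 3: p=0.4336, T=0.419, ωT=1.235631, cosh=1.865600, sinh=1.574949; start (x,ẋ)=(0.358268, 0.546492) → end (x,ẋ)=(0.584921, 0.669653)
phase 4: p=0.6127, T=0.304, ωT=0.896496, cosh=1.429498, sinh=1.021501; start (x,ẋ)=(0.584921, 0.669653) → end (x,ẋ)=(0.804950, 0.873586)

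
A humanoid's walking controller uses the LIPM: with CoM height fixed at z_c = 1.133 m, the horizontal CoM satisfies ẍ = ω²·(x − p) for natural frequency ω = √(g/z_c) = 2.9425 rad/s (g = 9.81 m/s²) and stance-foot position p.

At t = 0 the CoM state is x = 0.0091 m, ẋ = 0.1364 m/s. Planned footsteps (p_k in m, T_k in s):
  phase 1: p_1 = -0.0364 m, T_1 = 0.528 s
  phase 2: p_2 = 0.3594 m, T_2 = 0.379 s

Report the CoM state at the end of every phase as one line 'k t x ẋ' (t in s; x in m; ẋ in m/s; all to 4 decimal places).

1 0.5280 0.1807 0.6393
2 0.9070 0.3533 0.3640

phase 1: p=-0.0364, T=0.528, ωT=1.553640, cosh=2.470064, sinh=2.258587; start (x,ẋ)=(0.009100, 0.136400) → end (x,ẋ)=(0.180685, 0.639305)
phase 2: p=0.3594, T=0.379, ωT=1.115207, cosh=1.689024, sinh=1.361177; start (x,ẋ)=(0.180685, 0.639305) → end (x,ẋ)=(0.353283, 0.364001)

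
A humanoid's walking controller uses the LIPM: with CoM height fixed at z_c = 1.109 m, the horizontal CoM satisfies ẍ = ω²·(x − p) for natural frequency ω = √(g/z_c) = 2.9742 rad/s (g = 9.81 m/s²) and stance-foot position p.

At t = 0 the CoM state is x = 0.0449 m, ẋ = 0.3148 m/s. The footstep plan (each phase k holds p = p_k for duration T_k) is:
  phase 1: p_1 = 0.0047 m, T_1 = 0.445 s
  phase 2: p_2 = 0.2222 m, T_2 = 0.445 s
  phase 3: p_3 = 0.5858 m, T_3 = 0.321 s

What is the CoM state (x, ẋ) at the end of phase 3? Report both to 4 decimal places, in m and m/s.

phase 1: p=0.0047, T=0.445, ωT=1.323519, cosh=2.011407, sinh=1.745210; start (x,ẋ)=(0.044900, 0.314800) → end (x,ẋ)=(0.270278, 0.841853)
phase 2: p=0.2222, T=0.445, ωT=1.323519, cosh=2.011407, sinh=1.745210; start (x,ẋ)=(0.270278, 0.841853) → end (x,ẋ)=(0.812890, 1.942863)
phase 3: p=0.5858, T=0.321, ωT=0.954718, cosh=1.491429, sinh=1.106509; start (x,ẋ)=(0.812890, 1.942863) → end (x,ẋ)=(1.647303, 3.644991)

x = 1.6473, ẋ = 3.6450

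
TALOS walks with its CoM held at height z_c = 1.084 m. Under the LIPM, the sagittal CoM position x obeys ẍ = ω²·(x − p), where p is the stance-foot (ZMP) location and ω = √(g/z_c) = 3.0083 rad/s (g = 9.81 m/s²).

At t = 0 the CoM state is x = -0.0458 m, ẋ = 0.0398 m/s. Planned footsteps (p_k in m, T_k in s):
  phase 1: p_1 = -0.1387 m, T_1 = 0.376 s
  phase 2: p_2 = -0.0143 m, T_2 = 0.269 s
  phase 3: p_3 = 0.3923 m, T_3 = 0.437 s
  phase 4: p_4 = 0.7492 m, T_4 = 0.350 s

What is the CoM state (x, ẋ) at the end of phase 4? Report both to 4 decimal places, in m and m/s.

x = 0.4359, ẋ = -0.4407

phase 1: p=-0.1387, T=0.376, ωT=1.131121, cosh=1.710900, sinh=1.388228; start (x,ẋ)=(-0.045800, 0.039800) → end (x,ẋ)=(0.038609, 0.456063)
phase 2: p=-0.0143, T=0.269, ωT=0.809233, cosh=1.345692, sinh=0.900492; start (x,ẋ)=(0.038609, 0.456063) → end (x,ẋ)=(0.193415, 0.757048)
phase 3: p=0.3923, T=0.437, ωT=1.314627, cosh=1.995968, sinh=1.727394; start (x,ẋ)=(0.193415, 0.757048) → end (x,ẋ)=(0.430037, 0.477537)
phase 4: p=0.7492, T=0.350, ωT=1.052905, cosh=1.607444, sinh=1.258521; start (x,ẋ)=(0.430037, 0.477537) → end (x,ẋ)=(0.435940, -0.440742)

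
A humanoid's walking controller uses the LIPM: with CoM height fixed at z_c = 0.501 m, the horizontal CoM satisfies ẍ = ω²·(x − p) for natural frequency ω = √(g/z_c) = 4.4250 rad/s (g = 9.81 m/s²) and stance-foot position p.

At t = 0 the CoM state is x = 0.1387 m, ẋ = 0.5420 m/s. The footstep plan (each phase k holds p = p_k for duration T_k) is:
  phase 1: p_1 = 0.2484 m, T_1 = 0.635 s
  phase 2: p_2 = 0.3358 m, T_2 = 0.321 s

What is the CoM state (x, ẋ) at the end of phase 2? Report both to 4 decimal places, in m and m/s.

phase 1: p=0.2484, T=0.635, ωT=2.809875, cosh=8.334027, sinh=8.273815; start (x,ẋ)=(0.138700, 0.542000) → end (x,ẋ)=(0.347583, 0.500747)
phase 2: p=0.3358, T=0.321, ωT=1.420425, cosh=2.190245, sinh=1.948634; start (x,ẋ)=(0.347583, 0.500747) → end (x,ẋ)=(0.582120, 1.198357)

x = 0.5821, ẋ = 1.1984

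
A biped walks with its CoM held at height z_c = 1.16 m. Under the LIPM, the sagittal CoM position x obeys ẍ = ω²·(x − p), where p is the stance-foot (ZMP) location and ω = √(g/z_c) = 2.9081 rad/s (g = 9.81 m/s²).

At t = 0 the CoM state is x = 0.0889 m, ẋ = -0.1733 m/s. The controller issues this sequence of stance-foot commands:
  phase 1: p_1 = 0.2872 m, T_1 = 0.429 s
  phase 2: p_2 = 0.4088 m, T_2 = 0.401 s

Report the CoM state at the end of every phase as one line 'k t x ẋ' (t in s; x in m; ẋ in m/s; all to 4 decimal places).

1 0.4290 -0.1817 -1.2477
2 0.8300 -1.2525 -4.6850

phase 1: p=0.2872, T=0.429, ωT=1.247575, cosh=1.884545, sinh=1.597344; start (x,ẋ)=(0.088900, -0.173300) → end (x,ẋ)=(-0.181694, -1.247742)
phase 2: p=0.4088, T=0.401, ωT=1.166148, cosh=1.760585, sinh=1.449020; start (x,ẋ)=(-0.181694, -1.247742) → end (x,ẋ)=(-1.252529, -4.685038)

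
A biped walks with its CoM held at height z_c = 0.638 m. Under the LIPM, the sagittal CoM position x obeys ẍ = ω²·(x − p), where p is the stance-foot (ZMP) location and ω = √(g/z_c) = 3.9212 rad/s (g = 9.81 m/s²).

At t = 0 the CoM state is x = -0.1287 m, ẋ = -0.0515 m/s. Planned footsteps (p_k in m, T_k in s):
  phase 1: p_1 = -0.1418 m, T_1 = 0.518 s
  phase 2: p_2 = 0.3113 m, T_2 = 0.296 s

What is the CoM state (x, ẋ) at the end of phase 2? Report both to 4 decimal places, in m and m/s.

phase 1: p=-0.1418, T=0.518, ωT=2.031182, cosh=3.877134, sinh=3.745954; start (x,ẋ)=(-0.128700, -0.051500) → end (x,ẋ)=(-0.140208, -0.007251)
phase 2: p=0.3113, T=0.296, ωT=1.160675, cosh=1.752681, sinh=1.439407; start (x,ẋ)=(-0.140208, -0.007251) → end (x,ẋ)=(-0.482711, -2.561111)

x = -0.4827, ẋ = -2.5611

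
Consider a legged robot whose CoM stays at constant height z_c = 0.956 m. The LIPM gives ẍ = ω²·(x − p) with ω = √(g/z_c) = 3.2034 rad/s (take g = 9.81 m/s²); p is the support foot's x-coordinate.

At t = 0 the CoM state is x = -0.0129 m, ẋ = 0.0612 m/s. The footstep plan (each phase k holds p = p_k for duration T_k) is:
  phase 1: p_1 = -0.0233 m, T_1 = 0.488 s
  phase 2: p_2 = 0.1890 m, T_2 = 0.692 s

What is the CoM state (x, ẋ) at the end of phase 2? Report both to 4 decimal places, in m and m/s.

x = -0.1505, ẋ = -1.0127

phase 1: p=-0.0233, T=0.488, ωT=1.563259, cosh=2.491904, sinh=2.282452; start (x,ẋ)=(-0.012900, 0.061200) → end (x,ẋ)=(0.046221, 0.228545)
phase 2: p=0.1890, T=0.692, ωT=2.216753, cosh=4.643222, sinh=4.534259; start (x,ẋ)=(0.046221, 0.228545) → end (x,ẋ)=(-0.150458, -1.012680)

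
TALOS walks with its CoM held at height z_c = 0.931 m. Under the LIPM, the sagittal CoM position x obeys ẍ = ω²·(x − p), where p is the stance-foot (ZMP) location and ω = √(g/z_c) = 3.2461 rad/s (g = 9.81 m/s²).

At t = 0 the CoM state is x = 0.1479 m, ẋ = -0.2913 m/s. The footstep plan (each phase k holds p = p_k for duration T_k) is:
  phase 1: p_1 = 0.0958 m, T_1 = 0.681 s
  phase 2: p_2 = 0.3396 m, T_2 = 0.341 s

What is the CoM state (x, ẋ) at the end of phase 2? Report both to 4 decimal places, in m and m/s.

x = -0.5861, ẋ = -2.7601

phase 1: p=0.0958, T=0.681, ωT=2.210594, cosh=4.615385, sinh=4.505749; start (x,ẋ)=(0.147900, -0.291300) → end (x,ẋ)=(-0.068077, -0.582441)
phase 2: p=0.3396, T=0.341, ωT=1.106920, cosh=1.677801, sinh=1.347226; start (x,ẋ)=(-0.068077, -0.582441) → end (x,ẋ)=(-0.586132, -2.760088)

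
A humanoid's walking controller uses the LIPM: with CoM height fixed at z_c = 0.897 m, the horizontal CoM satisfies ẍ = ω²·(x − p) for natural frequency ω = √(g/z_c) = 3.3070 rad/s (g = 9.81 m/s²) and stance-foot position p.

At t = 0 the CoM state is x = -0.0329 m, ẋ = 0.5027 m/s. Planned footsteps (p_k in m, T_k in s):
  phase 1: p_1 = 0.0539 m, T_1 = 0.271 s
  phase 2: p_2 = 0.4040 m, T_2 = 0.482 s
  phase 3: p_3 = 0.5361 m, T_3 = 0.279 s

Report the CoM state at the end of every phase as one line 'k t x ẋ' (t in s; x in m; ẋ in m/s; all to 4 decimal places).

phase 1: p=0.0539, T=0.271, ωT=0.896197, cosh=1.429193, sinh=1.021074; start (x,ẋ)=(-0.032900, 0.502700) → end (x,ẋ)=(0.085060, 0.425358)
phase 2: p=0.4040, T=0.482, ωT=1.593974, cosh=2.563196, sinh=2.360079; start (x,ẋ)=(0.085060, 0.425358) → end (x,ẋ)=(-0.109943, -1.398977)
phase 3: p=0.5361, T=0.279, ωT=0.922653, cosh=1.456710, sinh=1.059247; start (x,ẋ)=(-0.109943, -1.398977) → end (x,ẋ)=(-0.853095, -4.300944)

1 0.2710 0.0851 0.4254
2 0.7530 -0.1099 -1.3990
3 1.0320 -0.8531 -4.3009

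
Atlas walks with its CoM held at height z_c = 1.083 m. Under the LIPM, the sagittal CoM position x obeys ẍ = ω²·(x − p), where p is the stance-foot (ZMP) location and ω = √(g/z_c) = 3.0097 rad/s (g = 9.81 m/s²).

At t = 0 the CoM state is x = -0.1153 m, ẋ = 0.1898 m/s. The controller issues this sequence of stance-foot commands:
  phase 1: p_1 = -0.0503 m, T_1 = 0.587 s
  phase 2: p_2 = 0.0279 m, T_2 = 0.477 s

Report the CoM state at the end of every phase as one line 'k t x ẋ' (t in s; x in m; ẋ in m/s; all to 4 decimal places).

phase 1: p=-0.0503, T=0.587, ωT=1.766694, cosh=3.011186, sinh=2.840289; start (x,ẋ)=(-0.115300, 0.189800) → end (x,ẋ)=(-0.066911, 0.015876)
phase 2: p=0.0279, T=0.477, ωT=1.435627, cosh=2.220122, sinh=1.982156; start (x,ẋ)=(-0.066911, 0.015876) → end (x,ẋ)=(-0.172135, -0.530365)

1 0.5870 -0.0669 0.0159
2 1.0640 -0.1721 -0.5304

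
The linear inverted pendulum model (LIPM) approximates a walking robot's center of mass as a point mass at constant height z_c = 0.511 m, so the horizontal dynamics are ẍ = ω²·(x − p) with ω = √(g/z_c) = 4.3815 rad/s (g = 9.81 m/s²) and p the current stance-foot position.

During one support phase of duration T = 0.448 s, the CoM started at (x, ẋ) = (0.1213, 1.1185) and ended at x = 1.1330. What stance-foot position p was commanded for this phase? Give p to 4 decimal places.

ωT = 4.3815·0.448 = 1.962912; cosh(ωT) = 3.630240, sinh(ωT) = 3.489791
x(T) = p + (x₀−p)·cosh(ωT) + (ẋ₀/ω)·sinh(ωT) ⇒ p·(1 − cosh) = x(T) − x₀·cosh − (ẋ₀/ω)·sinh
numerator   = 1.1330 − (0.1213)·3.630240 − (1.1185/4.3815)·3.489791 = -0.198214
denominator = 1 − 3.630240 = -2.630240
p = -0.198214 / -2.630240 = 0.0754

p = 0.0754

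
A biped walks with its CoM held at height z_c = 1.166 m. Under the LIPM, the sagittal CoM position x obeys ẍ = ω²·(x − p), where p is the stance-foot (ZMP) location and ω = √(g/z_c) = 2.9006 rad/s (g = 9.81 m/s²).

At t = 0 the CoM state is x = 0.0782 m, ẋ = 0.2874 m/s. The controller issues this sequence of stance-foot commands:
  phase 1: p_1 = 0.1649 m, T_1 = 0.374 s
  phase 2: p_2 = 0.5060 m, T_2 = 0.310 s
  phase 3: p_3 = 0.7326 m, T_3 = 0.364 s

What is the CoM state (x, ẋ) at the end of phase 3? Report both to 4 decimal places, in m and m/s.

phase 1: p=0.1649, T=0.374, ωT=1.084824, cosh=1.648441, sinh=1.310480; start (x,ẋ)=(0.078200, 0.287400) → end (x,ẋ)=(0.151826, 0.144200)
phase 2: p=0.5060, T=0.310, ωT=0.899186, cosh=1.432251, sinh=1.025351; start (x,ẋ)=(0.151826, 0.144200) → end (x,ẋ)=(0.049708, -0.846829)
phase 3: p=0.7326, T=0.364, ωT=1.055818, cosh=1.611117, sinh=1.263209; start (x,ẋ)=(0.049708, -0.846829) → end (x,ẋ)=(-0.736412, -3.866500)

x = -0.7364, ẋ = -3.8665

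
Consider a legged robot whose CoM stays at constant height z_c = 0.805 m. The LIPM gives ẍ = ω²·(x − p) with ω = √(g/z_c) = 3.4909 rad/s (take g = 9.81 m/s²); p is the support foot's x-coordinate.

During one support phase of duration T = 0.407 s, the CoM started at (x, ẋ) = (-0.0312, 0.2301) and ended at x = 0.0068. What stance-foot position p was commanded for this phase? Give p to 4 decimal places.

p = 0.0448

ωT = 3.4909·0.407 = 1.420796; cosh(ωT) = 2.190969, sinh(ωT) = 1.949447
x(T) = p + (x₀−p)·cosh(ωT) + (ẋ₀/ω)·sinh(ωT) ⇒ p·(1 − cosh) = x(T) − x₀·cosh − (ẋ₀/ω)·sinh
numerator   = 0.0068 − (-0.0312)·2.190969 − (0.2301/3.4909)·1.949447 = -0.053338
denominator = 1 − 2.190969 = -1.190969
p = -0.053338 / -1.190969 = 0.0448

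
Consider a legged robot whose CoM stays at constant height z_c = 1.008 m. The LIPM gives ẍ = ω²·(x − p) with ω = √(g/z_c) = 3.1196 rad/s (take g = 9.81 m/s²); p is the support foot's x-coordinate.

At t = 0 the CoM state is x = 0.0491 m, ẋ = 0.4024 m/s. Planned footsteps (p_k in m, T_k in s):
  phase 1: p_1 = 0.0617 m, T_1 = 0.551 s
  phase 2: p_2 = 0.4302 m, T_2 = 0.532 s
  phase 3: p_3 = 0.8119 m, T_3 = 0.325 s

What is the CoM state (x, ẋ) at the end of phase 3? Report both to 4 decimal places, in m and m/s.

phase 1: p=0.0617, T=0.551, ωT=1.718900, cosh=2.878825, sinh=2.699562; start (x,ẋ)=(0.049100, 0.402400) → end (x,ẋ)=(0.373646, 1.052328)
phase 2: p=0.4302, T=0.532, ωT=1.659627, cosh=2.723780, sinh=2.533570; start (x,ẋ)=(0.373646, 1.052328) → end (x,ẋ)=(1.130802, 2.419319)
phase 3: p=0.8119, T=0.325, ωT=1.013870, cosh=1.559530, sinh=1.196717; start (x,ẋ)=(1.130802, 2.419319) → end (x,ẋ)=(2.237318, 4.963551)

x = 2.2373, ẋ = 4.9636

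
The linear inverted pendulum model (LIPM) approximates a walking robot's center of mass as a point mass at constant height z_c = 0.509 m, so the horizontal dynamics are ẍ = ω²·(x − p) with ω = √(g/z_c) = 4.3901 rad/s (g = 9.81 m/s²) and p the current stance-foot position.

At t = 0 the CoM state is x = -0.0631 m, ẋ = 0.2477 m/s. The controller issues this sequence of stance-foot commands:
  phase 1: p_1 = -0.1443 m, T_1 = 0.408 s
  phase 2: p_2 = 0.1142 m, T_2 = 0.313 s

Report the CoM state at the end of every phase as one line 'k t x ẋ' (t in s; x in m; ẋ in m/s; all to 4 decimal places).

phase 1: p=-0.1443, T=0.408, ωT=1.791161, cosh=3.081588, sinh=2.914821; start (x,ẋ)=(-0.063100, 0.247700) → end (x,ẋ)=(0.270386, 1.802373)
phase 2: p=0.1142, T=0.313, ωT=1.374101, cosh=2.102295, sinh=1.849228; start (x,ẋ)=(0.270386, 1.802373) → end (x,ẋ)=(1.201758, 5.057087)

1 0.4080 0.2704 1.8024
2 0.7210 1.2018 5.0571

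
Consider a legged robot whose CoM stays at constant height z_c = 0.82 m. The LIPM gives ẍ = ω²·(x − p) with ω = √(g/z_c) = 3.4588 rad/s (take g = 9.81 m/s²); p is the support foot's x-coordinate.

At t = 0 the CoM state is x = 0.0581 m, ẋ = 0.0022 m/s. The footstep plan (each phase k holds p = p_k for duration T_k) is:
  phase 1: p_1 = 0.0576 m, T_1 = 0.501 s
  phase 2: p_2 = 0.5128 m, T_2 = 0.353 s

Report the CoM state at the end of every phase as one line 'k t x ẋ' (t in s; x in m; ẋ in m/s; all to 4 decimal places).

1 0.5010 0.0608 0.0112
2 0.8540 -0.3151 -2.3991

phase 1: p=0.0576, T=0.501, ωT=1.732859, cosh=2.916790, sinh=2.740012; start (x,ẋ)=(0.058100, 0.002200) → end (x,ẋ)=(0.060801, 0.011156)
phase 2: p=0.5128, T=0.353, ωT=1.220956, cosh=1.842688, sinh=1.547740; start (x,ẋ)=(0.060801, 0.011156) → end (x,ẋ)=(-0.315101, -2.399140)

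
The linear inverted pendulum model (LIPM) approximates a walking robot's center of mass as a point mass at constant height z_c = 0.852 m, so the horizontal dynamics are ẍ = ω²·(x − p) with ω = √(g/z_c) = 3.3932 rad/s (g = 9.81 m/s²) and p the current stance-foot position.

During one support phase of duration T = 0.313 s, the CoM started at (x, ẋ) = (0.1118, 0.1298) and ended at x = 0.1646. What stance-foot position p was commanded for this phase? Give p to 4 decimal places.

ωT = 3.3932·0.313 = 1.062072; cosh(ωT) = 1.619048, sinh(ωT) = 1.273309
x(T) = p + (x₀−p)·cosh(ωT) + (ẋ₀/ω)·sinh(ωT) ⇒ p·(1 − cosh) = x(T) − x₀·cosh − (ẋ₀/ω)·sinh
numerator   = 0.1646 − (0.1118)·1.619048 − (0.1298/3.3932)·1.273309 = -0.065117
denominator = 1 − 1.619048 = -0.619048
p = -0.065117 / -0.619048 = 0.1052

p = 0.1052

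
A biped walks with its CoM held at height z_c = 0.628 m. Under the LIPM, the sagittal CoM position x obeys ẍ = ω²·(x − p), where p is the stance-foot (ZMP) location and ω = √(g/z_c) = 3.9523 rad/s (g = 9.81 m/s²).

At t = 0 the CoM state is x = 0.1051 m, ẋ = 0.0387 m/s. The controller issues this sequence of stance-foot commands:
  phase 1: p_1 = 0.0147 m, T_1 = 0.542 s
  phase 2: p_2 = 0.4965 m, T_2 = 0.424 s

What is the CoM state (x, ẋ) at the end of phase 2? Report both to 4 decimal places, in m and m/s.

phase 1: p=0.0147, T=0.542, ωT=2.142147, cosh=4.317552, sinh=4.200150; start (x,ẋ)=(0.105100, 0.038700) → end (x,ẋ)=(0.446134, 1.667752)
phase 2: p=0.4965, T=0.424, ωT=1.675775, cosh=2.765049, sinh=2.577886; start (x,ẋ)=(0.446134, 1.667752) → end (x,ẋ)=(1.445025, 4.098255)

x = 1.4450, ẋ = 4.0983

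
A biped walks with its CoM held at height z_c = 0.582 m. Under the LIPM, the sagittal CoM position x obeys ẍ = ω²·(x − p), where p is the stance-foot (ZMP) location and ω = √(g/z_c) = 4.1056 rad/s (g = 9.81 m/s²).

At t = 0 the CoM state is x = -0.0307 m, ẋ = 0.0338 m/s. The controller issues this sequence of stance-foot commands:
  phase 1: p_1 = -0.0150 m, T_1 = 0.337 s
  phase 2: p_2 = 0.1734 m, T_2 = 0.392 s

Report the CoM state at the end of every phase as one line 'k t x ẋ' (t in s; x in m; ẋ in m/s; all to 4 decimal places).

phase 1: p=-0.0150, T=0.337, ωT=1.383587, cosh=2.119932, sinh=1.869254; start (x,ẋ)=(-0.030700, 0.033800) → end (x,ẋ)=(-0.032894, -0.048835)
phase 2: p=0.1734, T=0.392, ωT=1.609395, cosh=2.599897, sinh=2.399889; start (x,ẋ)=(-0.032894, -0.048835) → end (x,ẋ)=(-0.391489, -2.159576)

1 0.3370 -0.0329 -0.0488
2 0.7290 -0.3915 -2.1596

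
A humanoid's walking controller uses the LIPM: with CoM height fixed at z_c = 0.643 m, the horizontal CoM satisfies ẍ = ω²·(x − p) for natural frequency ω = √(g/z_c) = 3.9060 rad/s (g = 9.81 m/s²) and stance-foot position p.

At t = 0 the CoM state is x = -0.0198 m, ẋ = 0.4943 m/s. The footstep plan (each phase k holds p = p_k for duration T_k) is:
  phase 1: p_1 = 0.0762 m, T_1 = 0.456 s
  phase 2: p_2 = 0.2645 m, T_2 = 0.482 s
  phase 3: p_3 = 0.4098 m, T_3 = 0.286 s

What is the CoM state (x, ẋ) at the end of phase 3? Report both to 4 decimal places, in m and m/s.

phase 1: p=0.0762, T=0.456, ωT=1.781136, cosh=3.052522, sinh=2.884075; start (x,ẋ)=(-0.019800, 0.494300) → end (x,ẋ)=(0.148134, 0.427403)
phase 2: p=0.2645, T=0.482, ωT=1.882692, cosh=3.361675, sinh=3.209495; start (x,ẋ)=(0.148134, 0.427403) → end (x,ẋ)=(0.224506, -0.022004)
phase 3: p=0.4098, T=0.286, ωT=1.117116, cosh=1.691625, sinh=1.364403; start (x,ẋ)=(0.224506, -0.022004) → end (x,ẋ)=(0.088666, -1.024718)

x = 0.0887, ẋ = -1.0247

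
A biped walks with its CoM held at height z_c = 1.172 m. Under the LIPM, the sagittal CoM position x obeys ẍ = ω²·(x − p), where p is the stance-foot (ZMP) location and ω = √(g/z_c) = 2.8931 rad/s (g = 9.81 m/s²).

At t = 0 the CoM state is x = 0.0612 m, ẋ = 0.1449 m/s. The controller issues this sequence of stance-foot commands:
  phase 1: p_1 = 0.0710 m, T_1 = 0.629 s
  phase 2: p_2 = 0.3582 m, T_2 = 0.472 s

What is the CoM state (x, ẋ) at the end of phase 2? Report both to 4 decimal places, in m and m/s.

x = 0.2446, ẋ = -0.1093

phase 1: p=0.0710, T=0.629, ωT=1.819760, cosh=3.166221, sinh=3.004156; start (x,ẋ)=(0.061200, 0.144900) → end (x,ẋ)=(0.190433, 0.373610)
phase 2: p=0.3582, T=0.472, ωT=1.365543, cosh=2.086546, sinh=1.831304; start (x,ẋ)=(0.190433, 0.373610) → end (x,ẋ)=(0.244639, -0.109297)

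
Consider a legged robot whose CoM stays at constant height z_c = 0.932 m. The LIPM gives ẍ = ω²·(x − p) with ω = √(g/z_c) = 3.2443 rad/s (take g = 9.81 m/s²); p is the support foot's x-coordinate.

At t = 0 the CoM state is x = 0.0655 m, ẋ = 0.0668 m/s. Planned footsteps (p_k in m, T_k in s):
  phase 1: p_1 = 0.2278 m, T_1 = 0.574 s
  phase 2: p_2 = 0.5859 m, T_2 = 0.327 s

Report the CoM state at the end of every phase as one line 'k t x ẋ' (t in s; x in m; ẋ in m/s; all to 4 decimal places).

1 0.5740 -0.2426 -1.4339
2 0.9010 -1.3161 -5.7366

phase 1: p=0.2278, T=0.574, ωT=1.862228, cosh=3.296696, sinh=3.141370; start (x,ẋ)=(0.065500, 0.066800) → end (x,ẋ)=(-0.242573, -1.433869)
phase 2: p=0.5859, T=0.327, ωT=1.060886, cosh=1.617539, sinh=1.271390; start (x,ẋ)=(-0.242573, -1.433869) → end (x,ẋ)=(-1.316099, -5.736602)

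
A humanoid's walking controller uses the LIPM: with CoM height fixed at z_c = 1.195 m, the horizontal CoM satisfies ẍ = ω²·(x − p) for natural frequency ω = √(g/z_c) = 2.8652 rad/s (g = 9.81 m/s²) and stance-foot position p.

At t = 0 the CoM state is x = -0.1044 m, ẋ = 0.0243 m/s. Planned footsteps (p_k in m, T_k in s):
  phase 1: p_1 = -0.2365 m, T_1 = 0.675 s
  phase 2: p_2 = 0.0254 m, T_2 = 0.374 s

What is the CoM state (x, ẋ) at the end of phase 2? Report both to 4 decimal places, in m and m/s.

x = 1.0210, ẋ = 3.0920

phase 1: p=-0.2365, T=0.675, ωT=1.934010, cosh=3.530880, sinh=3.386313; start (x,ẋ)=(-0.104400, 0.024300) → end (x,ẋ)=(0.258649, 1.367496)
phase 2: p=0.0254, T=0.374, ωT=1.071585, cosh=1.631234, sinh=1.288769; start (x,ẋ)=(0.258649, 1.367496) → end (x,ẋ)=(1.020984, 3.091996)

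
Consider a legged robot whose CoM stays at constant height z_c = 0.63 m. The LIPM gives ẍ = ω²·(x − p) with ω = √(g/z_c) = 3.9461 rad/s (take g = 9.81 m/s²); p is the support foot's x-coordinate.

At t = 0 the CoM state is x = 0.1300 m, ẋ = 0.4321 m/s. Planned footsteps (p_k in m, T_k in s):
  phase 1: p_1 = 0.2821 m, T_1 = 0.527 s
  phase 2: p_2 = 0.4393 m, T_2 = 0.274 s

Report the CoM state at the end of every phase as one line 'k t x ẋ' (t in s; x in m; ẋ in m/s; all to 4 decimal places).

1 0.5270 0.0953 -0.6080
2 0.8010 -0.3271 -2.7701

phase 1: p=0.2821, T=0.527, ωT=2.079595, cosh=4.063103, sinh=3.938122; start (x,ẋ)=(0.130000, 0.432100) → end (x,ẋ)=(0.095328, -0.608001)
phase 2: p=0.4393, T=0.274, ωT=1.081231, cosh=1.643743, sinh=1.304565; start (x,ẋ)=(0.095328, -0.608001) → end (x,ẋ)=(-0.327104, -2.770144)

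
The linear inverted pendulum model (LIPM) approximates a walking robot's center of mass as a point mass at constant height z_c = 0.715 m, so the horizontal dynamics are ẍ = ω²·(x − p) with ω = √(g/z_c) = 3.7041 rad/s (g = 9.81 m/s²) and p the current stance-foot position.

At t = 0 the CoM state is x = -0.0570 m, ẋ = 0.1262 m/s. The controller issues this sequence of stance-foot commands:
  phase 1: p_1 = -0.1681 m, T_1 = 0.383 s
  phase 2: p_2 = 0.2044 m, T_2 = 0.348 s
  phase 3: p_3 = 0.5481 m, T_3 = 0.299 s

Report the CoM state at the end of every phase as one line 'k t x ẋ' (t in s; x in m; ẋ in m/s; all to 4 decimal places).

phase 1: p=-0.1681, T=0.383, ωT=1.418670, cosh=2.186829, sinh=1.944794; start (x,ẋ)=(-0.057000, 0.126200) → end (x,ẋ)=(0.141117, 1.076310)
phase 2: p=0.2044, T=0.348, ωT=1.289027, cosh=1.952396, sinh=1.676857; start (x,ẋ)=(0.141117, 1.076310) → end (x,ẋ)=(0.568094, 1.708314)
phase 3: p=0.5481, T=0.299, ωT=1.107526, cosh=1.678618, sinh=1.348243; start (x,ẋ)=(0.568094, 1.708314) → end (x,ẋ)=(1.203466, 2.967459)

1 0.3830 0.1411 1.0763
2 0.7310 0.5681 1.7083
3 1.0300 1.2035 2.9675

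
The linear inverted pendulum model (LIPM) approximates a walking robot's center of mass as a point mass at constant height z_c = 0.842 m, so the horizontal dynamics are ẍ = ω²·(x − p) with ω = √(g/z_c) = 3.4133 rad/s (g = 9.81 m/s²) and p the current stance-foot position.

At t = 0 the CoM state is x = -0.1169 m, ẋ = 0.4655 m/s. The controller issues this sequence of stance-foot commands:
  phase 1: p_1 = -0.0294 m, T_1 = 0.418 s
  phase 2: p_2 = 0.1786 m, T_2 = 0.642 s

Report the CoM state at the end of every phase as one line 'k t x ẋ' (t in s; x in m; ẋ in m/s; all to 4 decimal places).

1 0.4180 0.0455 0.4392
2 1.0600 0.1442 -0.0175

phase 1: p=-0.0294, T=0.418, ωT=1.426759, cosh=2.202633, sinh=1.962547; start (x,ẋ)=(-0.116900, 0.465500) → end (x,ẋ)=(0.045518, 0.439184)
phase 2: p=0.1786, T=0.642, ωT=2.191339, cosh=4.529474, sinh=4.417707; start (x,ẋ)=(0.045518, 0.439184) → end (x,ẋ)=(0.144230, -0.017460)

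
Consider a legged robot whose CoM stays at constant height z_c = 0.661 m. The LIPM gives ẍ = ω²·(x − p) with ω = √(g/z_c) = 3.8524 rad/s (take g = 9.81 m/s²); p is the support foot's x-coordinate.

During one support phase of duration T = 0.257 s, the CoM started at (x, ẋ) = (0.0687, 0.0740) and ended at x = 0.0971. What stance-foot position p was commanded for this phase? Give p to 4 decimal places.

p = 0.0572

ωT = 3.8524·0.257 = 0.990067; cosh(ωT) = 1.531483, sinh(ωT) = 1.159931
x(T) = p + (x₀−p)·cosh(ωT) + (ẋ₀/ω)·sinh(ωT) ⇒ p·(1 − cosh) = x(T) − x₀·cosh − (ẋ₀/ω)·sinh
numerator   = 0.0971 − (0.0687)·1.531483 − (0.0740/3.8524)·1.159931 = -0.030394
denominator = 1 − 1.531483 = -0.531483
p = -0.030394 / -0.531483 = 0.0572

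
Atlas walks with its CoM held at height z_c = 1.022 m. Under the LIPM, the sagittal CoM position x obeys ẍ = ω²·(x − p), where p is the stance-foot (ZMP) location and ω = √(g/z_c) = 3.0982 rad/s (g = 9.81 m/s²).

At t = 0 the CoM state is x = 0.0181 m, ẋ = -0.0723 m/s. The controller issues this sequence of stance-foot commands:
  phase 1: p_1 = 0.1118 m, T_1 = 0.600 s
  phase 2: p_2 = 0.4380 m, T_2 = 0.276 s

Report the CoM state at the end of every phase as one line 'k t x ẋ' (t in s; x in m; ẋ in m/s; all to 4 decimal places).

phase 1: p=0.1118, T=0.600, ωT=1.858920, cosh=3.286322, sinh=3.130481; start (x,ẋ)=(0.018100, -0.072300) → end (x,ẋ)=(-0.269182, -1.146384)
phase 2: p=0.4380, T=0.276, ωT=0.855103, cosh=1.388428, sinh=0.963189; start (x,ẋ)=(-0.269182, -1.146384) → end (x,ẋ)=(-0.900266, -3.702009)

1 0.6000 -0.2692 -1.1464
2 0.8760 -0.9003 -3.7020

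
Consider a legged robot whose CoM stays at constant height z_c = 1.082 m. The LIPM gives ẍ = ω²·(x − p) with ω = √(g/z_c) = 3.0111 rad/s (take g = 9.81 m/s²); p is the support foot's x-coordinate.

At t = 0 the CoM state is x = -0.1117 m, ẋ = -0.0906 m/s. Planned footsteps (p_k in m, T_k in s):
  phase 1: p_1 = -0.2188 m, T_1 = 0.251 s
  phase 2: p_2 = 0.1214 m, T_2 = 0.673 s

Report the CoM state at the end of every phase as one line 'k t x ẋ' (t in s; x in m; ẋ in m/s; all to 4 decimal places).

phase 1: p=-0.2188, T=0.251, ωT=0.755786, cosh=1.299463, sinh=0.829822; start (x,ẋ)=(-0.111700, -0.090600) → end (x,ẋ)=(-0.104596, 0.149877)
phase 2: p=0.1214, T=0.673, ωT=2.026470, cosh=3.859529, sinh=3.727729; start (x,ẋ)=(-0.104596, 0.149877) → end (x,ẋ)=(-0.565290, -1.958250)

1 0.2510 -0.1046 0.1499
2 0.9240 -0.5653 -1.9582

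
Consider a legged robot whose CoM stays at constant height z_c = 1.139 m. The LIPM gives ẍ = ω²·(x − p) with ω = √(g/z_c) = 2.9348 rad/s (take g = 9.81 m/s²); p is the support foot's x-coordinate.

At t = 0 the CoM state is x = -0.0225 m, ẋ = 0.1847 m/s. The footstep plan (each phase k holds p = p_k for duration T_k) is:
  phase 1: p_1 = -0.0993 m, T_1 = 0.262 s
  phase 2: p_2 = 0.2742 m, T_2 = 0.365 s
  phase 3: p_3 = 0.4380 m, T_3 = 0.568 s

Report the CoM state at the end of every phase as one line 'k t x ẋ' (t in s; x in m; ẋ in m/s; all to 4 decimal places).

1 0.2620 0.0546 0.4329
2 0.6270 0.1062 -0.1240
3 1.1950 -0.5799 -2.8267

phase 1: p=-0.0993, T=0.262, ωT=0.768918, cosh=1.310472, sinh=0.846958; start (x,ẋ)=(-0.022500, 0.184700) → end (x,ẋ)=(0.054647, 0.432942)
phase 2: p=0.2742, T=0.365, ωT=1.071202, cosh=1.630741, sinh=1.288145; start (x,ẋ)=(0.054647, 0.432942) → end (x,ẋ)=(0.106193, -0.123992)
phase 3: p=0.4380, T=0.568, ωT=1.666966, cosh=2.742448, sinh=2.553629; start (x,ẋ)=(0.106193, -0.123992) → end (x,ẋ)=(-0.579850, -2.826729)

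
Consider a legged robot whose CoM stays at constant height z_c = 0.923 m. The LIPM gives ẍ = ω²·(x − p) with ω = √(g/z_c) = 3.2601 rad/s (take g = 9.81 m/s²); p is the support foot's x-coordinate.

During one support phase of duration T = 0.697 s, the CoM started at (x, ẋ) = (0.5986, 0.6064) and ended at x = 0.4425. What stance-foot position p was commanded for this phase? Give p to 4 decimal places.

ωT = 3.2601·0.697 = 2.272290; cosh(ωT) = 4.902333, sinh(ωT) = 4.799257
x(T) = p + (x₀−p)·cosh(ωT) + (ẋ₀/ω)·sinh(ωT) ⇒ p·(1 − cosh) = x(T) − x₀·cosh − (ẋ₀/ω)·sinh
numerator   = 0.4425 − (0.5986)·4.902333 − (0.6064/3.2601)·4.799257 = -3.384729
denominator = 1 − 4.902333 = -3.902333
p = -3.384729 / -3.902333 = 0.8674

p = 0.8674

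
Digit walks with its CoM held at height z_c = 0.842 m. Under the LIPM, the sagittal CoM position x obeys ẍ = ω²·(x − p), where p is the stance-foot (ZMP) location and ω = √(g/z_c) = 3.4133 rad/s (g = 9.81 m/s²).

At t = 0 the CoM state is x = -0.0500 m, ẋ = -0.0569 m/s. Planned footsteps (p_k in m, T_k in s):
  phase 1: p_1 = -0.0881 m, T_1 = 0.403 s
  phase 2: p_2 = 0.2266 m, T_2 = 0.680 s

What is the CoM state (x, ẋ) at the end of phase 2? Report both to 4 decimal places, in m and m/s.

phase 1: p=-0.0881, T=0.403, ωT=1.375560, cosh=2.104995, sinh=1.852297; start (x,ẋ)=(-0.050000, -0.056900) → end (x,ẋ)=(-0.038778, 0.121111)
phase 2: p=0.2266, T=0.680, ωT=2.321044, cosh=5.142237, sinh=5.044066; start (x,ẋ)=(-0.038778, 0.121111) → end (x,ẋ)=(-0.959061, -3.946202)

x = -0.9591, ẋ = -3.9462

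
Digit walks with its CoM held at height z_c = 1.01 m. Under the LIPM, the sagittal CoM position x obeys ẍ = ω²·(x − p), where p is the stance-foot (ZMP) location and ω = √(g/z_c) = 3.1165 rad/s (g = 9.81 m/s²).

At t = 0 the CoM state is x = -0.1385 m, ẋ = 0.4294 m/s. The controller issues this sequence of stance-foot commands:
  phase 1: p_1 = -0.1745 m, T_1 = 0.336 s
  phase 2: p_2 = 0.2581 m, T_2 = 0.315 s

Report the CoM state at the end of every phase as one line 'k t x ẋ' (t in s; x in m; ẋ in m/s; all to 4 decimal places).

1 0.3360 0.0552 0.8273
2 0.6510 0.2539 0.5337

phase 1: p=-0.1745, T=0.336, ωT=1.047144, cosh=1.600220, sinh=1.249281; start (x,ẋ)=(-0.138500, 0.429400) → end (x,ẋ)=(0.055237, 0.827296)
phase 2: p=0.2581, T=0.315, ωT=0.981698, cosh=1.521829, sinh=1.147154; start (x,ẋ)=(0.055237, 0.827296) → end (x,ẋ)=(0.253898, 0.533748)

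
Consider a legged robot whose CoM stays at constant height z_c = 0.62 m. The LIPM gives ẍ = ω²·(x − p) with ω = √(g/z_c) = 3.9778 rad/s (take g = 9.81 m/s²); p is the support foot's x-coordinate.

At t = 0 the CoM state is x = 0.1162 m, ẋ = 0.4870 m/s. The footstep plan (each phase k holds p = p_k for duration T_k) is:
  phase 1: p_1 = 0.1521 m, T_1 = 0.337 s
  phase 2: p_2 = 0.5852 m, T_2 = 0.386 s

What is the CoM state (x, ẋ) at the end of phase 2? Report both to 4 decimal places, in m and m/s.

x = 0.2962, ẋ = -0.7430

phase 1: p=0.1521, T=0.337, ωT=1.340519, cosh=2.041367, sinh=1.779657; start (x,ẋ)=(0.116200, 0.487000) → end (x,ẋ)=(0.296697, 0.740005)
phase 2: p=0.5852, T=0.386, ωT=1.535431, cosh=2.429344, sinh=2.213981; start (x,ẋ)=(0.296697, 0.740005) → end (x,ẋ)=(0.296203, -0.743049)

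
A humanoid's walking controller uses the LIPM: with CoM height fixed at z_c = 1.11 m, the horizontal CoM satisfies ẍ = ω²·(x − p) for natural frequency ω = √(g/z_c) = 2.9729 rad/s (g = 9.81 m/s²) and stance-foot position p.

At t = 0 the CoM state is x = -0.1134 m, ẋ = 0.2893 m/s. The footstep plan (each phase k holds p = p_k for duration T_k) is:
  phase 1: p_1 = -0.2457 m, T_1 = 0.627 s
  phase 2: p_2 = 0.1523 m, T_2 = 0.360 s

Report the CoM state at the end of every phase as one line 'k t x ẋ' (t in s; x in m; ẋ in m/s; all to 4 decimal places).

phase 1: p=-0.2457, T=0.627, ωT=1.864008, cosh=3.302293, sinh=3.147243; start (x,ẋ)=(-0.113400, 0.289300) → end (x,ẋ)=(0.497459, 2.193210)
phase 2: p=0.1523, T=0.360, ωT=1.070244, cosh=1.629508, sinh=1.286583; start (x,ẋ)=(0.497459, 2.193210) → end (x,ẋ)=(1.663896, 4.894047)

1 0.6270 0.4975 2.1932
2 0.9870 1.6639 4.8940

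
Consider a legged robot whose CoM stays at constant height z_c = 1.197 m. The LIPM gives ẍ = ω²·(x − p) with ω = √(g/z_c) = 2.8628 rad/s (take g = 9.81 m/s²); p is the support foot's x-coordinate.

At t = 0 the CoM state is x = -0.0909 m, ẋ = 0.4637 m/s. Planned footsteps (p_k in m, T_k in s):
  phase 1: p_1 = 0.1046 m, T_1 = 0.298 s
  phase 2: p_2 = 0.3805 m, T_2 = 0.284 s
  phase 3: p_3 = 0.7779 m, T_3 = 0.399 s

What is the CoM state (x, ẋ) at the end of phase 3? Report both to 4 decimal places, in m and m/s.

phase 1: p=0.1046, T=0.298, ωT=0.853114, cosh=1.386515, sinh=0.960429; start (x,ẋ)=(-0.090900, 0.463700) → end (x,ẋ)=(-0.010899, 0.105396)
phase 2: p=0.3805, T=0.284, ωT=0.813035, cosh=1.349126, sinh=0.905616; start (x,ẋ)=(-0.010899, 0.105396) → end (x,ẋ)=(-0.114205, -0.872546)
phase 3: p=0.7779, T=0.399, ωT=1.142257, cosh=1.726466, sinh=1.407368; start (x,ẋ)=(-0.114205, -0.872546) → end (x,ẋ)=(-1.191238, -5.100725)

x = -1.1912, ẋ = -5.1007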